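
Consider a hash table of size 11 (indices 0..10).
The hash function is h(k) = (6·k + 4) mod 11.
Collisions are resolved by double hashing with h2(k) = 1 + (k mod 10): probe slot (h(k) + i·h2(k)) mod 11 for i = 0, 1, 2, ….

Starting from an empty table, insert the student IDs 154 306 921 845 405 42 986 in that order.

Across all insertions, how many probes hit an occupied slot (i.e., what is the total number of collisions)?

5

154: h=4 → slot 4
306: h=3 → slot 3
921: h=8 → slot 8
845: h=3, h2=6, probe 3,9 → slot 9
405: h=3, h2=6, probe 3,9,4,10 → slot 10
42: h=3, h2=3, probe 3,6 → slot 6
986: h=2 → slot 2
Table: [., ., 986, 306, 154, ., 42, ., 921, 845, 405]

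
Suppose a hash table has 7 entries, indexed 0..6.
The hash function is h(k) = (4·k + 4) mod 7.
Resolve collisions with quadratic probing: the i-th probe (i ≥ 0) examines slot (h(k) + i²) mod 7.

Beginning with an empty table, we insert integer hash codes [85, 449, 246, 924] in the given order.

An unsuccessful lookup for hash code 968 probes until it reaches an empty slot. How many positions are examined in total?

85 hashes to 1; slot 1 is free => place at 1.
449 hashes to 1; 1 taken => place at 2.
246 hashes to 1; 1,2 taken => place at 5.
924 hashes to 4; slot 4 is free => place at 4.
Table: [_, 85, 449, _, 924, 246, _]
Lookup 968: h=5, probe 5,6 → slot 6 empty, not found.

2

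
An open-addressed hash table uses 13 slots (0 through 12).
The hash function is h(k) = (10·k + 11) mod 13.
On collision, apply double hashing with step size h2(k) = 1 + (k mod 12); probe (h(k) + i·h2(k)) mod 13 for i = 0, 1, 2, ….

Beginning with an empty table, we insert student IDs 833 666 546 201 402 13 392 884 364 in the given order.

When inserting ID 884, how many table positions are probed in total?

833 hashes to 8; slot 8 is free -> place at 8.
666 hashes to 2; slot 2 is free -> place at 2.
546 hashes to 11; slot 11 is free -> place at 11.
201 hashes to 6; slot 6 is free -> place at 6.
402 hashes to 1; slot 1 is free -> place at 1.
13 hashes to 11, h2=2; 11 taken -> place at 0.
392 hashes to 5; slot 5 is free -> place at 5.
884 hashes to 11, h2=9; 11 taken -> place at 7.
364 hashes to 11, h2=5; 11 taken -> place at 3.
Table: [13, 402, 666, 364, -, 392, 201, 884, 833, -, -, 546, -]

2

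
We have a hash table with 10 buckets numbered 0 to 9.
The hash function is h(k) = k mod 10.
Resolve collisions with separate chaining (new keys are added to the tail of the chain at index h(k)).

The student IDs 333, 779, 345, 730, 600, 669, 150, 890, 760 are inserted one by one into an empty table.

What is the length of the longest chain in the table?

5

333 → bucket 3
779 → bucket 9
345 → bucket 5
730 → bucket 0
600 → bucket 0 (collision)
669 → bucket 9 (collision)
150 → bucket 0 (collision)
890 → bucket 0 (collision)
760 → bucket 0 (collision)
Final buckets:
0: 730 -> 600 -> 150 -> 890 -> 760
1: .
2: .
3: 333
4: .
5: 345
6: .
7: .
8: .
9: 779 -> 669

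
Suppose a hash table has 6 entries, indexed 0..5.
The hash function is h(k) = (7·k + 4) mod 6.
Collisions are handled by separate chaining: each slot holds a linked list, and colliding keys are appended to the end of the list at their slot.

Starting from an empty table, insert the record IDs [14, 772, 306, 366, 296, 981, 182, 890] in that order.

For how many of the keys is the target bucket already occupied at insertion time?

4

14 -> bucket 0
772 -> bucket 2
306 -> bucket 4
366 -> bucket 4 (collision)
296 -> bucket 0 (collision)
981 -> bucket 1
182 -> bucket 0 (collision)
890 -> bucket 0 (collision)
Final buckets:
0: 14 -> 296 -> 182 -> 890
1: 981
2: 772
3: _
4: 306 -> 366
5: _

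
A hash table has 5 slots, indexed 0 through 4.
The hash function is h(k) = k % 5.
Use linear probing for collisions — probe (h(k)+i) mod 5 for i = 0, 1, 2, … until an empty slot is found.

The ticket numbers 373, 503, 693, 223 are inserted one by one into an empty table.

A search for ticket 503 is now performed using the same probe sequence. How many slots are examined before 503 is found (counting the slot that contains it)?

2

Insert 373: h=3, slot 3 empty → index 3.
Insert 503: h=3, slot 3 occupied → index 4.
Insert 693: h=3, slots 3,4 occupied → index 0.
Insert 223: h=3, slots 3,4,0 occupied → index 1.
Table: [693, 223, ., 373, 503]
Lookup 503: h=3, probe 3,4 → found at 4.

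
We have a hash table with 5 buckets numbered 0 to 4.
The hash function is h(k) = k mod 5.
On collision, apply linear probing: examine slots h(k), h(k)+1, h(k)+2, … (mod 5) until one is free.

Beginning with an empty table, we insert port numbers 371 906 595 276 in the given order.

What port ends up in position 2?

906

371: h=1 -> slot 1
906: h=1, probe 1,2 -> slot 2
595: h=0 -> slot 0
276: h=1, probe 1,2,3 -> slot 3
Table: [595, 371, 906, 276, ∅]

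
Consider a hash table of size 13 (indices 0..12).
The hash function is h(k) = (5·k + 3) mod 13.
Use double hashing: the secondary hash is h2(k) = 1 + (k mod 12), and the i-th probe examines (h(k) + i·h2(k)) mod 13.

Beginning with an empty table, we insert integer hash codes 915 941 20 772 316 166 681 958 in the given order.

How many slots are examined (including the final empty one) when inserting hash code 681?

3

915 hashes to 2; slot 2 is free => place at 2.
941 hashes to 2, h2=6; 2 taken => place at 8.
20 hashes to 12; slot 12 is free => place at 12.
772 hashes to 2, h2=5; 2 taken => place at 7.
316 hashes to 10; slot 10 is free => place at 10.
166 hashes to 1; slot 1 is free => place at 1.
681 hashes to 2, h2=10; 2,12 taken => place at 9.
958 hashes to 9, h2=11; 9,7 taken => place at 5.
Table: [—, 166, 915, —, —, 958, —, 772, 941, 681, 316, —, 20]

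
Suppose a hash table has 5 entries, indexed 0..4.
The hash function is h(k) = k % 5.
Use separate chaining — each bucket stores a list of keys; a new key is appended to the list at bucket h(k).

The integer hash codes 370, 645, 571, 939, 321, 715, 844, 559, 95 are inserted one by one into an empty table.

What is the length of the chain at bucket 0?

4

370 → bucket 0
645 → bucket 0 (collision)
571 → bucket 1
939 → bucket 4
321 → bucket 1 (collision)
715 → bucket 0 (collision)
844 → bucket 4 (collision)
559 → bucket 4 (collision)
95 → bucket 0 (collision)
Final buckets:
0: 370 -> 645 -> 715 -> 95
1: 571 -> 321
2: .
3: .
4: 939 -> 844 -> 559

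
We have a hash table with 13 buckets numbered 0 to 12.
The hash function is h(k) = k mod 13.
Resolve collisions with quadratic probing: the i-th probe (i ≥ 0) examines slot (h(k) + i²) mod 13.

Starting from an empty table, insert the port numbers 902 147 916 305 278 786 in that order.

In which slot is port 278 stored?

9

902 hashes to 5; slot 5 is free -> place at 5.
147 hashes to 4; slot 4 is free -> place at 4.
916 hashes to 6; slot 6 is free -> place at 6.
305 hashes to 6; 6 taken -> place at 7.
278 hashes to 5; 5,6 taken -> place at 9.
786 hashes to 6; 6,7 taken -> place at 10.
Table: [., ., ., ., 147, 902, 916, 305, ., 278, 786, ., .]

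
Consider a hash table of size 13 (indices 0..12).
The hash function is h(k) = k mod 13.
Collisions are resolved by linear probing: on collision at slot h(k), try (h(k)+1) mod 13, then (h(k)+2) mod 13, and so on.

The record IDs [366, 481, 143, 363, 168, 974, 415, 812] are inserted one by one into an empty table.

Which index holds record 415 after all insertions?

5

Insert 366: h=2, slot 2 empty → index 2.
Insert 481: h=0, slot 0 empty → index 0.
Insert 143: h=0, slot 0 occupied → index 1.
Insert 363: h=12, slot 12 empty → index 12.
Insert 168: h=12, slots 12,0,1,2 occupied → index 3.
Insert 974: h=12, slots 12,0,1,2,3 occupied → index 4.
Insert 415: h=12, slots 12,0,1,2,3,4 occupied → index 5.
Insert 812: h=6, slot 6 empty → index 6.
Table: [481, 143, 366, 168, 974, 415, 812, -, -, -, -, -, 363]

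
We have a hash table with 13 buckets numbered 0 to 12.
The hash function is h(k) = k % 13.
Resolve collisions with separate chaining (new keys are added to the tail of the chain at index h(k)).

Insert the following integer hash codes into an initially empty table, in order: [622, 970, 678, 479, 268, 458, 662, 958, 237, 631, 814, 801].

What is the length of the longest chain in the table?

4

Insert 622: h=11, bucket 11 empty -> new chain.
Insert 970: h=8, bucket 8 empty -> new chain.
Insert 678: h=2, bucket 2 empty -> new chain.
Insert 479: h=11, bucket 11 nonempty -> append to chain.
Insert 268: h=8, bucket 8 nonempty -> append to chain.
Insert 458: h=3, bucket 3 empty -> new chain.
Insert 662: h=12, bucket 12 empty -> new chain.
Insert 958: h=9, bucket 9 empty -> new chain.
Insert 237: h=3, bucket 3 nonempty -> append to chain.
Insert 631: h=7, bucket 7 empty -> new chain.
Insert 814: h=8, bucket 8 nonempty -> append to chain.
Insert 801: h=8, bucket 8 nonempty -> append to chain.
Final buckets:
0: -
1: -
2: 678
3: 458 -> 237
4: -
5: -
6: -
7: 631
8: 970 -> 268 -> 814 -> 801
9: 958
10: -
11: 622 -> 479
12: 662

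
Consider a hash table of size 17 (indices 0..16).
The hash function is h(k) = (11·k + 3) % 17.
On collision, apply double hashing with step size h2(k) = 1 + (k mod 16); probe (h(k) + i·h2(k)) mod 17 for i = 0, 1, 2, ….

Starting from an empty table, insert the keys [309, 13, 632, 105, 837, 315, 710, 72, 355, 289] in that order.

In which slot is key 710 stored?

309 hashes to 2; slot 2 is free → place at 2.
13 hashes to 10; slot 10 is free → place at 10.
632 hashes to 2, h2=9; 2 taken → place at 11.
105 hashes to 2, h2=10; 2 taken → place at 12.
837 hashes to 13; slot 13 is free → place at 13.
315 hashes to 0; slot 0 is free → place at 0.
710 hashes to 10, h2=7; 10,0 taken → place at 7.
72 hashes to 13, h2=9; 13 taken → place at 5.
355 hashes to 15; slot 15 is free → place at 15.
289 hashes to 3; slot 3 is free → place at 3.
Table: [315, —, 309, 289, —, 72, —, 710, —, —, 13, 632, 105, 837, —, 355, —]

7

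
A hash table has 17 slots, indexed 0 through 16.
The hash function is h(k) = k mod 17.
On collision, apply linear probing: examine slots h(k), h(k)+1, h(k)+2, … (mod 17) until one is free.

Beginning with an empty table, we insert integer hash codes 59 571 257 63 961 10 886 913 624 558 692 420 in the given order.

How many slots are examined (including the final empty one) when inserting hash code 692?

5

59 hashes to 8; slot 8 is free => place at 8.
571 hashes to 10; slot 10 is free => place at 10.
257 hashes to 2; slot 2 is free => place at 2.
63 hashes to 12; slot 12 is free => place at 12.
961 hashes to 9; slot 9 is free => place at 9.
10 hashes to 10; 10 taken => place at 11.
886 hashes to 2; 2 taken => place at 3.
913 hashes to 12; 12 taken => place at 13.
624 hashes to 12; 12,13 taken => place at 14.
558 hashes to 14; 14 taken => place at 15.
692 hashes to 12; 12,13,14,15 taken => place at 16.
420 hashes to 12; 12,13,14,15,16 taken => place at 0.
Table: [420, -, 257, 886, -, -, -, -, 59, 961, 571, 10, 63, 913, 624, 558, 692]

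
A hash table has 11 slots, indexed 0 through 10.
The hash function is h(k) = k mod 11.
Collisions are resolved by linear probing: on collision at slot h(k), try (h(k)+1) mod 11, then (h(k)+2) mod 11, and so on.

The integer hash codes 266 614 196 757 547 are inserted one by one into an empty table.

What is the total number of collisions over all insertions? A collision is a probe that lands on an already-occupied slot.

266 hashes to 2; slot 2 is free → place at 2.
614 hashes to 9; slot 9 is free → place at 9.
196 hashes to 9; 9 taken → place at 10.
757 hashes to 9; 9,10 taken → place at 0.
547 hashes to 8; slot 8 is free → place at 8.
Table: [757, -, 266, -, -, -, -, -, 547, 614, 196]

3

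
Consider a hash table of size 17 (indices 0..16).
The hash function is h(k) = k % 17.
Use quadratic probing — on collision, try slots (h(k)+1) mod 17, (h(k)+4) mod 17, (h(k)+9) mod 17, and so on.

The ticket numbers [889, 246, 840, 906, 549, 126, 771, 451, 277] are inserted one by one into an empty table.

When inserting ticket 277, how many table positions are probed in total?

4

889: h=5 → slot 5
246: h=8 → slot 8
840: h=7 → slot 7
906: h=5, probe 5,6 → slot 6
549: h=5, probe 5,6,9 → slot 9
126: h=7, probe 7,8,11 → slot 11
771: h=6, probe 6,7,10 → slot 10
451: h=9, probe 9,10,13 → slot 13
277: h=5, probe 5,6,9,14 → slot 14
Table: [., ., ., ., ., 889, 906, 840, 246, 549, 771, 126, ., 451, 277, ., .]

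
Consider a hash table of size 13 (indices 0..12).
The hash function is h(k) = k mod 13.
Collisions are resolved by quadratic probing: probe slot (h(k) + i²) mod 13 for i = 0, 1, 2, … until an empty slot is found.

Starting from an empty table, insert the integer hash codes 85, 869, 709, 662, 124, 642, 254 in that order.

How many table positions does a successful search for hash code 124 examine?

85: h=7 → slot 7
869: h=11 → slot 11
709: h=7, probe 7,8 → slot 8
662: h=12 → slot 12
124: h=7, probe 7,8,11,3 → slot 3
642: h=5 → slot 5
254: h=7, probe 7,8,11,3,10 → slot 10
Table: [∅, ∅, ∅, 124, ∅, 642, ∅, 85, 709, ∅, 254, 869, 662]
Lookup 124: h=7, probe 7,8,11,3 → found at 3.

4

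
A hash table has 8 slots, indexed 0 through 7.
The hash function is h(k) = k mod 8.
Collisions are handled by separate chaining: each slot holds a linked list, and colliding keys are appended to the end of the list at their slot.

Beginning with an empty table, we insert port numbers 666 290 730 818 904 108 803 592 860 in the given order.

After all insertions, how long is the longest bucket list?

4

666 -> bucket 2
290 -> bucket 2 (collision)
730 -> bucket 2 (collision)
818 -> bucket 2 (collision)
904 -> bucket 0
108 -> bucket 4
803 -> bucket 3
592 -> bucket 0 (collision)
860 -> bucket 4 (collision)
Final buckets:
0: 904 -> 592
1: —
2: 666 -> 290 -> 730 -> 818
3: 803
4: 108 -> 860
5: —
6: —
7: —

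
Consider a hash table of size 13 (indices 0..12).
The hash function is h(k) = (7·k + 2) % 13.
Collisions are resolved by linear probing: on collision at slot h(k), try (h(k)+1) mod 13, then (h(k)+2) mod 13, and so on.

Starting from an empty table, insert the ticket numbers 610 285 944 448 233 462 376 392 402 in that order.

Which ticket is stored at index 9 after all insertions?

285

610: h=8 => slot 8
285: h=8, probe 8,9 => slot 9
944: h=6 => slot 6
448: h=5 => slot 5
233: h=8, probe 8,9,10 => slot 10
462: h=12 => slot 12
376: h=8, probe 8,9,10,11 => slot 11
392: h=3 => slot 3
402: h=8, probe 8,9,10,11,12,0 => slot 0
Table: [402, _, _, 392, _, 448, 944, _, 610, 285, 233, 376, 462]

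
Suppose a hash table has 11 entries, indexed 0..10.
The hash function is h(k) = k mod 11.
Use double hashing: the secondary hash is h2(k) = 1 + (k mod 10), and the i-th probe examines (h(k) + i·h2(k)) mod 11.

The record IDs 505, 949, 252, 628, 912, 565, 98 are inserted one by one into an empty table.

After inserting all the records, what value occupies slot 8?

Insert 505: h=10, slot 10 empty => index 10.
Insert 949: h=3, slot 3 empty => index 3.
Insert 252: h=10, h2=3, slot 10 occupied => index 2.
Insert 628: h=1, slot 1 empty => index 1.
Insert 912: h=10, h2=3, slots 10,2 occupied => index 5.
Insert 565: h=4, slot 4 empty => index 4.
Insert 98: h=10, h2=9, slot 10 occupied => index 8.
Table: [-, 628, 252, 949, 565, 912, -, -, 98, -, 505]

98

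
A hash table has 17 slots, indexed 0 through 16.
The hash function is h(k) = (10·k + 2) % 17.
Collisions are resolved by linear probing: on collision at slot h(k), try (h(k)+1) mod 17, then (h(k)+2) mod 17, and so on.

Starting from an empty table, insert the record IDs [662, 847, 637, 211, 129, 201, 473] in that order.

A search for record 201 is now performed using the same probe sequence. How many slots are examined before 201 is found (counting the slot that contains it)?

662 hashes to 9; slot 9 is free → place at 9.
847 hashes to 6; slot 6 is free → place at 6.
637 hashes to 14; slot 14 is free → place at 14.
211 hashes to 4; slot 4 is free → place at 4.
129 hashes to 0; slot 0 is free → place at 0.
201 hashes to 6; 6 taken → place at 7.
473 hashes to 6; 6,7 taken → place at 8.
Table: [129, -, -, -, 211, -, 847, 201, 473, 662, -, -, -, -, 637, -, -]
Lookup 201: h=6, probe 6,7 → found at 7.

2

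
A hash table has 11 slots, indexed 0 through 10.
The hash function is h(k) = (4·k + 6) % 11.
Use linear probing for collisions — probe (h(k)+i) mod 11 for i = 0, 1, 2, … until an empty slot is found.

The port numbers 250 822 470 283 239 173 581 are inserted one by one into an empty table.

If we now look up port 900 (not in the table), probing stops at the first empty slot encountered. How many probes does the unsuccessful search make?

4

250 hashes to 5; slot 5 is free → place at 5.
822 hashes to 5; 5 taken → place at 6.
470 hashes to 5; 5,6 taken → place at 7.
283 hashes to 5; 5,6,7 taken → place at 8.
239 hashes to 5; 5,6,7,8 taken → place at 9.
173 hashes to 5; 5,6,7,8,9 taken → place at 10.
581 hashes to 9; 9,10 taken → place at 0.
Table: [581, ∅, ∅, ∅, ∅, 250, 822, 470, 283, 239, 173]
Lookup 900: h=9, probe 9,10,0,1 → slot 1 empty, not found.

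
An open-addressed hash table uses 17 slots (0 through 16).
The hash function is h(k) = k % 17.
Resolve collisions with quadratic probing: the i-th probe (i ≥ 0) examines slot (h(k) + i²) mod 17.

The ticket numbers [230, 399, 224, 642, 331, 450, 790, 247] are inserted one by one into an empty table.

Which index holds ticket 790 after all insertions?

7

230 hashes to 9; slot 9 is free => place at 9.
399 hashes to 8; slot 8 is free => place at 8.
224 hashes to 3; slot 3 is free => place at 3.
642 hashes to 13; slot 13 is free => place at 13.
331 hashes to 8; 8,9 taken => place at 12.
450 hashes to 8; 8,9,12 taken => place at 0.
790 hashes to 8; 8,9,12,0 taken => place at 7.
247 hashes to 9; 9 taken => place at 10.
Table: [450, ∅, ∅, 224, ∅, ∅, ∅, 790, 399, 230, 247, ∅, 331, 642, ∅, ∅, ∅]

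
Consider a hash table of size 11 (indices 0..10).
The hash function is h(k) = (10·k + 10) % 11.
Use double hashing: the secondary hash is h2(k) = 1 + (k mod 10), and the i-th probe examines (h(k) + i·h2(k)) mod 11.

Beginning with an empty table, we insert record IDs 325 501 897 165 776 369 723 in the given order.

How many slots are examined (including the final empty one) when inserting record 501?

2

325 hashes to 4; slot 4 is free → place at 4.
501 hashes to 4, h2=2; 4 taken → place at 6.
897 hashes to 4, h2=8; 4 taken → place at 1.
165 hashes to 10; slot 10 is free → place at 10.
776 hashes to 4, h2=7; 4 taken → place at 0.
369 hashes to 4, h2=10; 4 taken → place at 3.
723 hashes to 2; slot 2 is free → place at 2.
Table: [776, 897, 723, 369, 325, -, 501, -, -, -, 165]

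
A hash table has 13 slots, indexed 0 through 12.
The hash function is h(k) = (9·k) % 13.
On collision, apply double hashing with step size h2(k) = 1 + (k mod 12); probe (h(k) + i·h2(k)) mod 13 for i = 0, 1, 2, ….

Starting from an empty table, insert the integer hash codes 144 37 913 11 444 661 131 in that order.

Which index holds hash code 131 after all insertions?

144: h=9 => slot 9
37: h=8 => slot 8
913: h=1 => slot 1
11: h=8, h2=12, probe 8,7 => slot 7
444: h=5 => slot 5
661: h=8, h2=2, probe 8,10 => slot 10
131: h=9, h2=12, probe 9,8,7,6 => slot 6
Table: [., 913, ., ., ., 444, 131, 11, 37, 144, 661, ., .]

6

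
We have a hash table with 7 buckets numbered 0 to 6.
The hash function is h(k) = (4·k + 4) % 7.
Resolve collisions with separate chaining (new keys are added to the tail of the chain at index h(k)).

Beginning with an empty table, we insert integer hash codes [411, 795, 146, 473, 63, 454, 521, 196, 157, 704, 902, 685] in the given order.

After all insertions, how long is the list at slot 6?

411 → bucket 3
795 → bucket 6
146 → bucket 0
473 → bucket 6 (collision)
63 → bucket 4
454 → bucket 0 (collision)
521 → bucket 2
196 → bucket 4 (collision)
157 → bucket 2 (collision)
704 → bucket 6 (collision)
902 → bucket 0 (collision)
685 → bucket 0 (collision)
Final buckets:
0: 146 -> 454 -> 902 -> 685
1: —
2: 521 -> 157
3: 411
4: 63 -> 196
5: —
6: 795 -> 473 -> 704

3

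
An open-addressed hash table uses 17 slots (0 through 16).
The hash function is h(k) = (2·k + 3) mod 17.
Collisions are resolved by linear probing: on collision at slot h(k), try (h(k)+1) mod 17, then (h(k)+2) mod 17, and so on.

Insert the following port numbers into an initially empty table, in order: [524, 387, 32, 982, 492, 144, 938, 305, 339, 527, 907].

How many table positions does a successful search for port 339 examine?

4

Insert 524: h=14, slot 14 empty -> index 14.
Insert 387: h=12, slot 12 empty -> index 12.
Insert 32: h=16, slot 16 empty -> index 16.
Insert 982: h=12, slot 12 occupied -> index 13.
Insert 492: h=1, slot 1 empty -> index 1.
Insert 144: h=2, slot 2 empty -> index 2.
Insert 938: h=9, slot 9 empty -> index 9.
Insert 305: h=1, slots 1,2 occupied -> index 3.
Insert 339: h=1, slots 1,2,3 occupied -> index 4.
Insert 527: h=3, slots 3,4 occupied -> index 5.
Insert 907: h=15, slot 15 empty -> index 15.
Table: [-, 492, 144, 305, 339, 527, -, -, -, 938, -, -, 387, 982, 524, 907, 32]
Lookup 339: h=1, probe 1,2,3,4 → found at 4.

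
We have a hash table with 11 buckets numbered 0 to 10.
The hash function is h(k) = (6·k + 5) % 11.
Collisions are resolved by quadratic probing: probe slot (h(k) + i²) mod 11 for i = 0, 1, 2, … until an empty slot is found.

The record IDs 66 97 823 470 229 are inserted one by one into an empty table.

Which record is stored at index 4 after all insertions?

97

66 hashes to 5; slot 5 is free -> place at 5.
97 hashes to 4; slot 4 is free -> place at 4.
823 hashes to 4; 4,5 taken -> place at 8.
470 hashes to 9; slot 9 is free -> place at 9.
229 hashes to 4; 4,5,8 taken -> place at 2.
Table: [—, —, 229, —, 97, 66, —, —, 823, 470, —]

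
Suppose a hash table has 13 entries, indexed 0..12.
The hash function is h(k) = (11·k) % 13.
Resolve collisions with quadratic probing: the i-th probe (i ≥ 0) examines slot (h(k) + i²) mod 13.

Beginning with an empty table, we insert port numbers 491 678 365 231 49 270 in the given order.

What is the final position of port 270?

2

491 hashes to 6; slot 6 is free → place at 6.
678 hashes to 9; slot 9 is free → place at 9.
365 hashes to 11; slot 11 is free → place at 11.
231 hashes to 6; 6 taken → place at 7.
49 hashes to 6; 6,7 taken → place at 10.
270 hashes to 6; 6,7,10 taken → place at 2.
Table: [-, -, 270, -, -, -, 491, 231, -, 678, 49, 365, -]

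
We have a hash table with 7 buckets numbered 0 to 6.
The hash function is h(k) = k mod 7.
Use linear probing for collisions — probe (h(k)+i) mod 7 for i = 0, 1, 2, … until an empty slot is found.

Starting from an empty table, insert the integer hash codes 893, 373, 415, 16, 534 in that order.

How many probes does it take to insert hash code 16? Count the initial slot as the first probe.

4

893: h=4 => slot 4
373: h=2 => slot 2
415: h=2, probe 2,3 => slot 3
16: h=2, probe 2,3,4,5 => slot 5
534: h=2, probe 2,3,4,5,6 => slot 6
Table: [_, _, 373, 415, 893, 16, 534]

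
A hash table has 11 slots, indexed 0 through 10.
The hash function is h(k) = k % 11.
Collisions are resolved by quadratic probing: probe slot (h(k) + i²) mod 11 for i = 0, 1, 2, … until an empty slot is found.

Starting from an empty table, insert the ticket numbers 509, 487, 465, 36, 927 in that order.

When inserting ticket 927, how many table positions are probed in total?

Insert 509: h=3, slot 3 empty => index 3.
Insert 487: h=3, slot 3 occupied => index 4.
Insert 465: h=3, slots 3,4 occupied => index 7.
Insert 36: h=3, slots 3,4,7 occupied => index 1.
Insert 927: h=3, slots 3,4,7,1 occupied => index 8.
Table: [_, 36, _, 509, 487, _, _, 465, 927, _, _]

5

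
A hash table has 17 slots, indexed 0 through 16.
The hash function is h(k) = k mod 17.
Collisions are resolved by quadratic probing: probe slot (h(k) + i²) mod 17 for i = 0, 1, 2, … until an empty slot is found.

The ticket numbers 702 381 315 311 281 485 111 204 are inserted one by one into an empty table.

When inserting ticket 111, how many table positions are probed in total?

4

Insert 702: h=5, slot 5 empty -> index 5.
Insert 381: h=7, slot 7 empty -> index 7.
Insert 315: h=9, slot 9 empty -> index 9.
Insert 311: h=5, slot 5 occupied -> index 6.
Insert 281: h=9, slot 9 occupied -> index 10.
Insert 485: h=9, slots 9,10 occupied -> index 13.
Insert 111: h=9, slots 9,10,13 occupied -> index 1.
Insert 204: h=0, slot 0 empty -> index 0.
Table: [204, 111, -, -, -, 702, 311, 381, -, 315, 281, -, -, 485, -, -, -]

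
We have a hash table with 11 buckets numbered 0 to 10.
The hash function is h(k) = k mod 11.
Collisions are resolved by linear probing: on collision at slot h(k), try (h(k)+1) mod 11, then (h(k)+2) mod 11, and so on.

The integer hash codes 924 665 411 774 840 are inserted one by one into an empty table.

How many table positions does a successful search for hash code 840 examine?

4

924 hashes to 0; slot 0 is free -> place at 0.
665 hashes to 5; slot 5 is free -> place at 5.
411 hashes to 4; slot 4 is free -> place at 4.
774 hashes to 4; 4,5 taken -> place at 6.
840 hashes to 4; 4,5,6 taken -> place at 7.
Table: [924, _, _, _, 411, 665, 774, 840, _, _, _]
Lookup 840: h=4, probe 4,5,6,7 → found at 7.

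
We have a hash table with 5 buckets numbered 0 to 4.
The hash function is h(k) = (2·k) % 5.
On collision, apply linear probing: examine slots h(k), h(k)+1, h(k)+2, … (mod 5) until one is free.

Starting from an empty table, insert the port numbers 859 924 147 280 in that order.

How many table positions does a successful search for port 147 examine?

859 hashes to 3; slot 3 is free -> place at 3.
924 hashes to 3; 3 taken -> place at 4.
147 hashes to 4; 4 taken -> place at 0.
280 hashes to 0; 0 taken -> place at 1.
Table: [147, 280, —, 859, 924]
Lookup 147: h=4, probe 4,0 → found at 0.

2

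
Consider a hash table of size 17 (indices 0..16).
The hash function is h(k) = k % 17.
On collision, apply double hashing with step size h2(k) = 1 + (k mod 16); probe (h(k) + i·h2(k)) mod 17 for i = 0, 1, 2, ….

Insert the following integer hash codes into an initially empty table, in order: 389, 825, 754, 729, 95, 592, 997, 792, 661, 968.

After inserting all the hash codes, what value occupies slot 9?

825

Insert 389: h=15, slot 15 empty => index 15.
Insert 825: h=9, slot 9 empty => index 9.
Insert 754: h=6, slot 6 empty => index 6.
Insert 729: h=15, h2=10, slot 15 occupied => index 8.
Insert 95: h=10, slot 10 empty => index 10.
Insert 592: h=14, slot 14 empty => index 14.
Insert 997: h=11, slot 11 empty => index 11.
Insert 792: h=10, h2=9, slot 10 occupied => index 2.
Insert 661: h=15, h2=6, slot 15 occupied => index 4.
Insert 968: h=16, slot 16 empty => index 16.
Table: [_, _, 792, _, 661, _, 754, _, 729, 825, 95, 997, _, _, 592, 389, 968]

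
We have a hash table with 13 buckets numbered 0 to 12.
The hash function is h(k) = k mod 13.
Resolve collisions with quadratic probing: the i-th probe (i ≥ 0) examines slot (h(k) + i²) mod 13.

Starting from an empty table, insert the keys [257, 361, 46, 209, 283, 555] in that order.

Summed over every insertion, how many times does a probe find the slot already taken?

4

257: h=10 -> slot 10
361: h=10, probe 10,11 -> slot 11
46: h=7 -> slot 7
209: h=1 -> slot 1
283: h=10, probe 10,11,1,6 -> slot 6
555: h=9 -> slot 9
Table: [., 209, ., ., ., ., 283, 46, ., 555, 257, 361, .]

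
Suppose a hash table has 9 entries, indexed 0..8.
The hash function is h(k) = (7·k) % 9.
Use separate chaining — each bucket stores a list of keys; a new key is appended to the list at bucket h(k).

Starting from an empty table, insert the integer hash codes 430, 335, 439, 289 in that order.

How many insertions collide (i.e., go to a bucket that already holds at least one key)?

1

Insert 430: h=4, bucket 4 empty -> new chain.
Insert 335: h=5, bucket 5 empty -> new chain.
Insert 439: h=4, bucket 4 nonempty -> append to chain.
Insert 289: h=7, bucket 7 empty -> new chain.
Final buckets:
0: _
1: _
2: _
3: _
4: 430 -> 439
5: 335
6: _
7: 289
8: _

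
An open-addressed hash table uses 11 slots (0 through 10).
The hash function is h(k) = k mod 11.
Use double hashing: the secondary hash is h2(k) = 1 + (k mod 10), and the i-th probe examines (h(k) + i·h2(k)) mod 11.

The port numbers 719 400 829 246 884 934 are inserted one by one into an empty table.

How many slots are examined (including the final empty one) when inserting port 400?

2

719: h=4 -> slot 4
400: h=4, h2=1, probe 4,5 -> slot 5
829: h=4, h2=10, probe 4,3 -> slot 3
246: h=4, h2=7, probe 4,0 -> slot 0
884: h=4, h2=5, probe 4,9 -> slot 9
934: h=10 -> slot 10
Table: [246, -, -, 829, 719, 400, -, -, -, 884, 934]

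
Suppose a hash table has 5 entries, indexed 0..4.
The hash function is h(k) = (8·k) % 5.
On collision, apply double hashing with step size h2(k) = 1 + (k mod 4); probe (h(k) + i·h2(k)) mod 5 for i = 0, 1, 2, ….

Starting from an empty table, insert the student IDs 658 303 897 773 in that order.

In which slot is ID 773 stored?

658: h=4 -> slot 4
303: h=4, h2=4, probe 4,3 -> slot 3
897: h=1 -> slot 1
773: h=4, h2=2, probe 4,1,3,0 -> slot 0
Table: [773, 897, ., 303, 658]

0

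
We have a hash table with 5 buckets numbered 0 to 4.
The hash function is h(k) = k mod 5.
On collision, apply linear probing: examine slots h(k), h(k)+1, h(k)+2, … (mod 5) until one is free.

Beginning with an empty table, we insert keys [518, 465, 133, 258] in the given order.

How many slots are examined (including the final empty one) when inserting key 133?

518: h=3 -> slot 3
465: h=0 -> slot 0
133: h=3, probe 3,4 -> slot 4
258: h=3, probe 3,4,0,1 -> slot 1
Table: [465, 258, —, 518, 133]

2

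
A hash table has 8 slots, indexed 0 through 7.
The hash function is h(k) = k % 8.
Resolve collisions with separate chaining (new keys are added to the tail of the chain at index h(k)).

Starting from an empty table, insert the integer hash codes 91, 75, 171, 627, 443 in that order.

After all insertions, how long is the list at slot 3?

5

Insert 91: h=3, bucket 3 empty → new chain.
Insert 75: h=3, bucket 3 nonempty → append to chain.
Insert 171: h=3, bucket 3 nonempty → append to chain.
Insert 627: h=3, bucket 3 nonempty → append to chain.
Insert 443: h=3, bucket 3 nonempty → append to chain.
Final buckets:
0: —
1: —
2: —
3: 91 -> 75 -> 171 -> 627 -> 443
4: —
5: —
6: —
7: —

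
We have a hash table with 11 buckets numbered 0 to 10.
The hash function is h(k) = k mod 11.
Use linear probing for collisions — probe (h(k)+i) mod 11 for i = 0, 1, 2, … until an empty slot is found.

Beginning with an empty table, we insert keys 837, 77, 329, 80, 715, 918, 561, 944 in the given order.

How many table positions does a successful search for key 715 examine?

3

Insert 837: h=1, slot 1 empty => index 1.
Insert 77: h=0, slot 0 empty => index 0.
Insert 329: h=10, slot 10 empty => index 10.
Insert 80: h=3, slot 3 empty => index 3.
Insert 715: h=0, slots 0,1 occupied => index 2.
Insert 918: h=5, slot 5 empty => index 5.
Insert 561: h=0, slots 0,1,2,3 occupied => index 4.
Insert 944: h=9, slot 9 empty => index 9.
Table: [77, 837, 715, 80, 561, 918, _, _, _, 944, 329]
Lookup 715: h=0, probe 0,1,2 → found at 2.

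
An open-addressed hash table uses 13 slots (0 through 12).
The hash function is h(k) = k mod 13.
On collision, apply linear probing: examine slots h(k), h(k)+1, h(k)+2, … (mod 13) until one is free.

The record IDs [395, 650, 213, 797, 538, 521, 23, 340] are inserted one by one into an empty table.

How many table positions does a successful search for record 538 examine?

3

395 hashes to 5; slot 5 is free => place at 5.
650 hashes to 0; slot 0 is free => place at 0.
213 hashes to 5; 5 taken => place at 6.
797 hashes to 4; slot 4 is free => place at 4.
538 hashes to 5; 5,6 taken => place at 7.
521 hashes to 1; slot 1 is free => place at 1.
23 hashes to 10; slot 10 is free => place at 10.
340 hashes to 2; slot 2 is free => place at 2.
Table: [650, 521, 340, -, 797, 395, 213, 538, -, -, 23, -, -]
Lookup 538: h=5, probe 5,6,7 → found at 7.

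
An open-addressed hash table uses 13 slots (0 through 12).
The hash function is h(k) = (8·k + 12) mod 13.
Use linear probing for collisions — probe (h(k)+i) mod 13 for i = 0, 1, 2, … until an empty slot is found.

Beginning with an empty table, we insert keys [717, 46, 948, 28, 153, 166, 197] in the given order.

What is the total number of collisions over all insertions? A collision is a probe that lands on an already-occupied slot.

13

Insert 717: h=2, slot 2 empty -> index 2.
Insert 46: h=3, slot 3 empty -> index 3.
Insert 948: h=4, slot 4 empty -> index 4.
Insert 28: h=2, slots 2,3,4 occupied -> index 5.
Insert 153: h=1, slot 1 empty -> index 1.
Insert 166: h=1, slots 1,2,3,4,5 occupied -> index 6.
Insert 197: h=2, slots 2,3,4,5,6 occupied -> index 7.
Table: [-, 153, 717, 46, 948, 28, 166, 197, -, -, -, -, -]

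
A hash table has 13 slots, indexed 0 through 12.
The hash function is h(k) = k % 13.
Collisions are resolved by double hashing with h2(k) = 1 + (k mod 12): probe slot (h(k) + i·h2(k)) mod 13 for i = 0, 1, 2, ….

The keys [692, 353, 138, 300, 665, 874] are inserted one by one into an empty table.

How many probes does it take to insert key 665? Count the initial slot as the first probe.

692 hashes to 3; slot 3 is free -> place at 3.
353 hashes to 2; slot 2 is free -> place at 2.
138 hashes to 8; slot 8 is free -> place at 8.
300 hashes to 1; slot 1 is free -> place at 1.
665 hashes to 2, h2=6; 2,8,1 taken -> place at 7.
874 hashes to 3, h2=11; 3,1 taken -> place at 12.
Table: [—, 300, 353, 692, —, —, —, 665, 138, —, —, —, 874]

4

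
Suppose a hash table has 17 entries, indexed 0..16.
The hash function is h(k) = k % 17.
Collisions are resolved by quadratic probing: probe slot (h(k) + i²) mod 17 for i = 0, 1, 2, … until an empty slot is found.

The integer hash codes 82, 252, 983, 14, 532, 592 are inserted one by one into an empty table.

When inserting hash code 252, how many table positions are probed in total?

2

82: h=14 -> slot 14
252: h=14, probe 14,15 -> slot 15
983: h=14, probe 14,15,1 -> slot 1
14: h=14, probe 14,15,1,6 -> slot 6
532: h=5 -> slot 5
592: h=14, probe 14,15,1,6,13 -> slot 13
Table: [∅, 983, ∅, ∅, ∅, 532, 14, ∅, ∅, ∅, ∅, ∅, ∅, 592, 82, 252, ∅]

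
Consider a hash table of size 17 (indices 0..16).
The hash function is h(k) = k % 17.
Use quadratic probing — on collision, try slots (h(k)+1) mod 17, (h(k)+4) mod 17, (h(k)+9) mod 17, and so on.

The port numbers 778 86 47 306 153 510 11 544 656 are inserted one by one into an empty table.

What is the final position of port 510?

Insert 778: h=13, slot 13 empty => index 13.
Insert 86: h=1, slot 1 empty => index 1.
Insert 47: h=13, slot 13 occupied => index 14.
Insert 306: h=0, slot 0 empty => index 0.
Insert 153: h=0, slots 0,1 occupied => index 4.
Insert 510: h=0, slots 0,1,4 occupied => index 9.
Insert 11: h=11, slot 11 empty => index 11.
Insert 544: h=0, slots 0,1,4,9 occupied => index 16.
Insert 656: h=10, slot 10 empty => index 10.
Table: [306, 86, -, -, 153, -, -, -, -, 510, 656, 11, -, 778, 47, -, 544]

9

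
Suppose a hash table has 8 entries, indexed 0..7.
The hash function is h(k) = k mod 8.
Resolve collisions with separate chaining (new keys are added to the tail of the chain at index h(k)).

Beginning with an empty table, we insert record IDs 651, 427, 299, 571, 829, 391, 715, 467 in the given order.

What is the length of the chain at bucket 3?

6

651 → bucket 3
427 → bucket 3 (collision)
299 → bucket 3 (collision)
571 → bucket 3 (collision)
829 → bucket 5
391 → bucket 7
715 → bucket 3 (collision)
467 → bucket 3 (collision)
Final buckets:
0: ∅
1: ∅
2: ∅
3: 651 -> 427 -> 299 -> 571 -> 715 -> 467
4: ∅
5: 829
6: ∅
7: 391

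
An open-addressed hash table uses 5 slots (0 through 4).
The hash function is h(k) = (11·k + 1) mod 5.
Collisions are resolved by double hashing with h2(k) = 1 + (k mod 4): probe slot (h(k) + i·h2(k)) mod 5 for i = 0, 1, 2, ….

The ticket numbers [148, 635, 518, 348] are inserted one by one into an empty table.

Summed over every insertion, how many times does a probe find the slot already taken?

2

Insert 148: h=4, slot 4 empty -> index 4.
Insert 635: h=1, slot 1 empty -> index 1.
Insert 518: h=4, h2=3, slot 4 occupied -> index 2.
Insert 348: h=4, h2=1, slot 4 occupied -> index 0.
Table: [348, 635, 518, ., 148]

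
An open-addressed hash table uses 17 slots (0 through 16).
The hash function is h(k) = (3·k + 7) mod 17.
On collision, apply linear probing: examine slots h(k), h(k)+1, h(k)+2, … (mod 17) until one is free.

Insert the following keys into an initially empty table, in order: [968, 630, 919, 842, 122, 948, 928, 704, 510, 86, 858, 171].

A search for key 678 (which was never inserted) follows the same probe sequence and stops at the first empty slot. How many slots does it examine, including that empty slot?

Insert 968: h=4, slot 4 empty → index 4.
Insert 630: h=10, slot 10 empty → index 10.
Insert 919: h=10, slot 10 occupied → index 11.
Insert 842: h=0, slot 0 empty → index 0.
Insert 122: h=16, slot 16 empty → index 16.
Insert 948: h=12, slot 12 empty → index 12.
Insert 928: h=3, slot 3 empty → index 3.
Insert 704: h=11, slots 11,12 occupied → index 13.
Insert 510: h=7, slot 7 empty → index 7.
Insert 86: h=10, slots 10,11,12,13 occupied → index 14.
Insert 858: h=14, slot 14 occupied → index 15.
Insert 171: h=10, slots 10,11,12,13,14,15,16,0 occupied → index 1.
Table: [842, 171, -, 928, 968, -, -, 510, -, -, 630, 919, 948, 704, 86, 858, 122]
Lookup 678: h=1, probe 1,2 → slot 2 empty, not found.

2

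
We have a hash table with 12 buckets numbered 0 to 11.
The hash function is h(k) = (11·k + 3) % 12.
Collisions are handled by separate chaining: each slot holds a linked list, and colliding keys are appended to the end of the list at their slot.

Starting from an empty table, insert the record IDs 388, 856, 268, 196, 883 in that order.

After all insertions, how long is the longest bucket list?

Insert 388: h=11, bucket 11 empty -> new chain.
Insert 856: h=11, bucket 11 nonempty -> append to chain.
Insert 268: h=11, bucket 11 nonempty -> append to chain.
Insert 196: h=11, bucket 11 nonempty -> append to chain.
Insert 883: h=8, bucket 8 empty -> new chain.
Final buckets:
0: .
1: .
2: .
3: .
4: .
5: .
6: .
7: .
8: 883
9: .
10: .
11: 388 -> 856 -> 268 -> 196

4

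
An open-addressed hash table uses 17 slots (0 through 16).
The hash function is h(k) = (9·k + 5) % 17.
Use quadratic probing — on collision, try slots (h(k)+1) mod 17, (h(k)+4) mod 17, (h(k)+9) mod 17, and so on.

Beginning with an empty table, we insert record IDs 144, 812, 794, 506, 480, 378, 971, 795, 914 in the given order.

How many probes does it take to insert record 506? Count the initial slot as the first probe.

2

Insert 144: h=9, slot 9 empty → index 9.
Insert 812: h=3, slot 3 empty → index 3.
Insert 794: h=11, slot 11 empty → index 11.
Insert 506: h=3, slot 3 occupied → index 4.
Insert 480: h=7, slot 7 empty → index 7.
Insert 378: h=7, slot 7 occupied → index 8.
Insert 971: h=6, slot 6 empty → index 6.
Insert 795: h=3, slots 3,4,7 occupied → index 12.
Insert 914: h=3, slots 3,4,7,12 occupied → index 2.
Table: [., ., 914, 812, 506, ., 971, 480, 378, 144, ., 794, 795, ., ., ., .]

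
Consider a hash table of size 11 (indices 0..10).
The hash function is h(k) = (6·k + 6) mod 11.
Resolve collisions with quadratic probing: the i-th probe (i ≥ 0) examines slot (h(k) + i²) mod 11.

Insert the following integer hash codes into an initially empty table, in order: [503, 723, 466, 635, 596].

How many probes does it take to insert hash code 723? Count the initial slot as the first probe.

2

503: h=10 -> slot 10
723: h=10, probe 10,0 -> slot 0
466: h=8 -> slot 8
635: h=10, probe 10,0,3 -> slot 3
596: h=7 -> slot 7
Table: [723, ., ., 635, ., ., ., 596, 466, ., 503]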